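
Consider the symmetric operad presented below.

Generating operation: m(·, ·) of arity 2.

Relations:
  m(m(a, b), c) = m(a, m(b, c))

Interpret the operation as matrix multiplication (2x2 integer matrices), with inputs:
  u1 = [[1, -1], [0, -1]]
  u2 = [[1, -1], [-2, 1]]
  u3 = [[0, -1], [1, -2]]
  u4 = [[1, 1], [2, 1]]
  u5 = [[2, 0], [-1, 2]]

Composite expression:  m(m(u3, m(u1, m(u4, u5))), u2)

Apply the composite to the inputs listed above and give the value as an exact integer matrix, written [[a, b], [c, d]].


[[-1, -1], [-4, 0]]

m(u4, u5) = [[1, 2], [3, 2]]
m(u1, m(u4, u5)) = [[-2, 0], [-3, -2]]
m(u3, m(u1, m(u4, u5))) = [[3, 2], [4, 4]]
m(m(u3, m(u1, m(u4, u5))), u2) = [[-1, -1], [-4, 0]]


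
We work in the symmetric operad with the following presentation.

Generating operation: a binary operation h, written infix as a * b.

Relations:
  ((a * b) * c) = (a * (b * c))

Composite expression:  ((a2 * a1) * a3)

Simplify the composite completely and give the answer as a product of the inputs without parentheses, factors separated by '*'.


a2 * a1 * a3

Under associativity of h, the answer is the a's in reading order.
(a2 * a1) collapses to a2 * a1
((a2 * a1) * a3) collapses to a2 * a1 * a3


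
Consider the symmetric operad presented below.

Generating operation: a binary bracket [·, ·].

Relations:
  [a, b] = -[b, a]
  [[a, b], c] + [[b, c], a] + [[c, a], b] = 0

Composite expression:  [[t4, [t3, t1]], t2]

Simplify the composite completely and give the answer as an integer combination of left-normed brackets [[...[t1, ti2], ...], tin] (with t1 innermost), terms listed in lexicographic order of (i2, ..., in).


[[[t1, t3], t4], t2]

Expand each bracket as ab - ba; the t1-initial words give the coefficients.
Composite bracket: [[t4, [t3, t1]], t2]
Under [a, b] = ab - ba we get 8 signed associative words (2^3 = 8).
Keep just the words that open with t1:
  t1t3t4t2 appears with sign +1, giving the term +[[[t1, t3], t4], t2]


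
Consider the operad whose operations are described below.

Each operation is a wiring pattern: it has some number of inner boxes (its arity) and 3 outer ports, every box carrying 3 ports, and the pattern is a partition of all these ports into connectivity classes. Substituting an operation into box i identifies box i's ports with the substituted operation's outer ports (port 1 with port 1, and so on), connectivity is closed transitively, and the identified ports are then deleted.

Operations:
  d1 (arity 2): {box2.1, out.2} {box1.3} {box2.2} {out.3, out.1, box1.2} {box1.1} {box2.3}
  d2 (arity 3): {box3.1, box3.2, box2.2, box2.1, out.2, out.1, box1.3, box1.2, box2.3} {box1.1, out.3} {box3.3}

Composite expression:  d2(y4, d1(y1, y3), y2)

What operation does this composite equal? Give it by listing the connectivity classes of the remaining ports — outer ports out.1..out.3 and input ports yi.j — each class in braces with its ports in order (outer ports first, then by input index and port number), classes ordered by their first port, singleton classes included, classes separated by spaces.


{out.1, out.2, y1.2, y2.1, y2.2, y3.1, y4.2, y4.3} {out.3, y4.1} {y1.1} {y1.3} {y2.3} {y3.2} {y3.3}

Reachability decides: close wires over d2-identified ports.
d1 over (y1, y3) gives {out.1, out.3, y1.2} {out.2, y3.1} {y1.1} {y1.3} {y3.2} {y3.3}, out.j being that stage's outer ports
d2 over (y4, y1, y3, y2) gives {out.1, out.2, y1.2, y2.1, y2.2, y3.1, y4.2, y4.3} {out.3, y4.1} {y1.1} {y1.3} {y2.3} {y3.2} {y3.3}, out.j being that stage's outer ports


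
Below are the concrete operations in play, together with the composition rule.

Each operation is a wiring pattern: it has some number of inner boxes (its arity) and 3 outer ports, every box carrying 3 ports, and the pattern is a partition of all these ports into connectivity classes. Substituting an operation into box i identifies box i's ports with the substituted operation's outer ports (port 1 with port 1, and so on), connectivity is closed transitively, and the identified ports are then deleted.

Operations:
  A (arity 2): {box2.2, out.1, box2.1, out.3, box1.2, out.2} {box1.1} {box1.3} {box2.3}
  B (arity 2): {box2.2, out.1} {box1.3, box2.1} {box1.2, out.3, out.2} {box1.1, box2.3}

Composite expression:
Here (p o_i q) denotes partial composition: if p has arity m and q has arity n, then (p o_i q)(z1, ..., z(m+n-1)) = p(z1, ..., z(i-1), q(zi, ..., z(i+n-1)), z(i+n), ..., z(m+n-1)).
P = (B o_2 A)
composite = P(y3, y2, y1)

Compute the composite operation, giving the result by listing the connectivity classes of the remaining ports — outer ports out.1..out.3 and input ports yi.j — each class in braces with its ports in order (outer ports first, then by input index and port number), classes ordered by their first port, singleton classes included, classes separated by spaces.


{out.1, y1.1, y1.2, y2.2, y3.1, y3.3} {out.2, out.3, y3.2} {y1.3} {y2.1} {y2.3}

Two ports join when wires chain via B-identified ports.
stage A: inputs (y2, y1), connectivity {out.1, out.2, out.3, y1.1, y1.2, y2.2} {y1.3} {y2.1} {y2.3}, out.j its boundary
stage B: inputs (y3, y2, y1), connectivity {out.1, y1.1, y1.2, y2.2, y3.1, y3.3} {out.2, out.3, y3.2} {y1.3} {y2.1} {y2.3}, out.j its boundary


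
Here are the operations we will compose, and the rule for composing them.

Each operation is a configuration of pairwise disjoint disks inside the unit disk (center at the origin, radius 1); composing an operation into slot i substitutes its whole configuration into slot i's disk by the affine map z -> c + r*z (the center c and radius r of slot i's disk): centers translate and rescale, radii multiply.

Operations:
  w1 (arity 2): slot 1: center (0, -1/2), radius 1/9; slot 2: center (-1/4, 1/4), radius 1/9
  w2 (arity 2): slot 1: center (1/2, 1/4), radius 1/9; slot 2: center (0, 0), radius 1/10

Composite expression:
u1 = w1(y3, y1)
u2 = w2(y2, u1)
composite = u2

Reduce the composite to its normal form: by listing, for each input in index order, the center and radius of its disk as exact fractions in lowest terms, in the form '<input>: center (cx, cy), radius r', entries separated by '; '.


y1: center (-1/40, 1/40), radius 1/90; y2: center (1/2, 1/4), radius 1/9; y3: center (0, -1/20), radius 1/90

Each y-disk chains the slot maps above it in w2; radii multiply.
input y2: composing its 1 substitution step yields center (1/2, 1/4), radius 1/9
input y3: composing its 2 substitution steps yields center (0, -1/20), radius 1/90
input y1: composing its 2 substitution steps yields center (-1/40, 1/40), radius 1/90


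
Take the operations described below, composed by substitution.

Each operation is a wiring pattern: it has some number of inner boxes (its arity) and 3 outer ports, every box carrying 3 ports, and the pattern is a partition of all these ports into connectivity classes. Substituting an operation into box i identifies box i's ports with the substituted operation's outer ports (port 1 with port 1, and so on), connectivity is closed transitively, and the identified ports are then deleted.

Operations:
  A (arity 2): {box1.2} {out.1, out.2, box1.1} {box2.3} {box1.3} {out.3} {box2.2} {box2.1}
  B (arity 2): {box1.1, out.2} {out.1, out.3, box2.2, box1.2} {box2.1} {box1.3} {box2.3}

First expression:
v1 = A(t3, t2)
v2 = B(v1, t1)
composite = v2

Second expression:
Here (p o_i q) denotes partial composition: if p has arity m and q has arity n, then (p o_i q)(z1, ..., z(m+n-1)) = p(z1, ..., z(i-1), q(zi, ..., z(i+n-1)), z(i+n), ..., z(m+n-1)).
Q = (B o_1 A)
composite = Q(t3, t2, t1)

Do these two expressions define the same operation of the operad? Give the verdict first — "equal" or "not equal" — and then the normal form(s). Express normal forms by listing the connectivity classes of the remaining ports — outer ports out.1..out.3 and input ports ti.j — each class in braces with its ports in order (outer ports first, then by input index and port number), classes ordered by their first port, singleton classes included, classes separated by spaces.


equal; the common form is {out.1, out.2, out.3, t1.2, t3.1} {t1.1} {t1.3} {t2.1} {t2.2} {t2.3} {t3.2} {t3.3}

Reducing the first expression gives {out.1, out.2, out.3, t1.2, t3.1} {t1.1} {t1.3} {t2.1} {t2.2} {t2.3} {t3.2} {t3.3}
Reducing the second expression gives {out.1, out.2, out.3, t1.2, t3.1} {t1.1} {t1.3} {t2.1} {t2.2} {t2.3} {t3.2} {t3.3}
Both agree, so they are equal.


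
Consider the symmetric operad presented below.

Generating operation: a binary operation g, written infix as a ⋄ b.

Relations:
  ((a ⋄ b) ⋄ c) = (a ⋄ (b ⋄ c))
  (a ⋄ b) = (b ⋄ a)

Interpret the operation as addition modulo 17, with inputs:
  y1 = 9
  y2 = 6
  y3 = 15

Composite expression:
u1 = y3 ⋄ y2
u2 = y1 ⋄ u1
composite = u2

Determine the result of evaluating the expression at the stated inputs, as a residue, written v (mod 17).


13 (mod 17)

(y3 ⋄ y2) = 4
(y1 ⋄ (y3 ⋄ y2)) = 13


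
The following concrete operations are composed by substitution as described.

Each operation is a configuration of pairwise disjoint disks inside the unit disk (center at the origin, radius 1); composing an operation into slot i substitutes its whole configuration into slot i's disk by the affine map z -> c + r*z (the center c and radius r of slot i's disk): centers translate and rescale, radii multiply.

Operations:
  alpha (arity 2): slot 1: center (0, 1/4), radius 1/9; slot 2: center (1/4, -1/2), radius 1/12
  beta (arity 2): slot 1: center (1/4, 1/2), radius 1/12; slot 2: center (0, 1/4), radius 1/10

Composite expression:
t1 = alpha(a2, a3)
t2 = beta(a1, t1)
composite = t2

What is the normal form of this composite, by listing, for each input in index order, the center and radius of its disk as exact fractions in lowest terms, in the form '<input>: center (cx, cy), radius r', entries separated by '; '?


a1: center (1/4, 1/2), radius 1/12; a2: center (0, 11/40), radius 1/90; a3: center (1/40, 1/5), radius 1/120

Only the slot chain above each a matters under beta; compose those maps.
a1: after 1 affine step, its disk has center (1/4, 1/2), radius 1/12
a2: after 2 affine steps, its disk has center (0, 11/40), radius 1/90
a3: after 2 affine steps, its disk has center (1/40, 1/5), radius 1/120


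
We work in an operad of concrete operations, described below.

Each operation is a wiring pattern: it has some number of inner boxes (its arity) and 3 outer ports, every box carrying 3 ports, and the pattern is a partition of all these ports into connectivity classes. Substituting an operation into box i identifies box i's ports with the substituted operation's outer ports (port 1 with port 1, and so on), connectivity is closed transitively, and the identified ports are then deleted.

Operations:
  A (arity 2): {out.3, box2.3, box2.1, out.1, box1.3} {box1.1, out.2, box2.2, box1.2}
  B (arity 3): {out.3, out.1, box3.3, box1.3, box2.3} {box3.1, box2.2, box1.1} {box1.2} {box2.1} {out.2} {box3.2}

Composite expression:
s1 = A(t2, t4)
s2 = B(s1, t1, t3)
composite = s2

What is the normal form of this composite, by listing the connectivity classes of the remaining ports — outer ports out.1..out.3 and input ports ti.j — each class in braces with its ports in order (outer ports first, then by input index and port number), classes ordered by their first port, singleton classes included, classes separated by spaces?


{out.1, out.3, t1.2, t1.3, t2.3, t3.1, t3.3, t4.1, t4.3} {out.2} {t1.1} {t2.1, t2.2, t4.2} {t3.2}

Treat the ports identified at B as solder joints: merge, then drop.
the subtree at A composes to {out.1, out.3, t2.3, t4.1, t4.3} {out.2, t2.1, t2.2, t4.2} on (t2, t4); out.j = own outer ports
the subtree at B composes to {out.1, out.3, t1.2, t1.3, t2.3, t3.1, t3.3, t4.1, t4.3} {out.2} {t1.1} {t2.1, t2.2, t4.2} {t3.2} on (t2, t4, t1, t3); out.j = own outer ports


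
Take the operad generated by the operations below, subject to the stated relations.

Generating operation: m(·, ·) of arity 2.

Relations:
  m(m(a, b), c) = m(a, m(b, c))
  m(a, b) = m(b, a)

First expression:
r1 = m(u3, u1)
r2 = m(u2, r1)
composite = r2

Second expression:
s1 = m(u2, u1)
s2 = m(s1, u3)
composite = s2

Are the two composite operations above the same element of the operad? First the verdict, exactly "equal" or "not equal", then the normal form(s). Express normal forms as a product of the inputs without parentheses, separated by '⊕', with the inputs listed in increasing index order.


The first expression, normalized: u1 ⊕ u2 ⊕ u3
The second expression, normalized: u1 ⊕ u2 ⊕ u3
The normal forms match — equal.

equal; both compose to u1 ⊕ u2 ⊕ u3


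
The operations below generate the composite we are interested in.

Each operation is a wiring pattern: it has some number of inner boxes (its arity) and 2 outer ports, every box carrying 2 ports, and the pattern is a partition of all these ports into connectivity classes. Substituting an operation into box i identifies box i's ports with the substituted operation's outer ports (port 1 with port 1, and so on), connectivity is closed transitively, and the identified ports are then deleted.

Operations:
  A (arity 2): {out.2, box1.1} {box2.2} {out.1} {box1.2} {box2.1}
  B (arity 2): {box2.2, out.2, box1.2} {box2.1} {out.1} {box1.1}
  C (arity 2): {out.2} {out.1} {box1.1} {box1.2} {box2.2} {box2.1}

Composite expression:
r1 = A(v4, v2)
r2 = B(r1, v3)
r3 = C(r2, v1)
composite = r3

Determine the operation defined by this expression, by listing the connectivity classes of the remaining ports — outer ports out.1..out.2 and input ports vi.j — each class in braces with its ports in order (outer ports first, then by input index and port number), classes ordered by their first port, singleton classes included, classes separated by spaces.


{out.1} {out.2} {v1.1} {v1.2} {v2.1} {v2.2} {v3.1} {v3.2, v4.1} {v4.2}

Reachability decides: close wires over C-identified ports.
stage A: inputs (v4, v2), connectivity {out.1} {out.2, v4.1} {v2.1} {v2.2} {v4.2}, out.j its boundary
stage B: inputs (v4, v2, v3), connectivity {out.1} {out.2, v3.2, v4.1} {v2.1} {v2.2} {v3.1} {v4.2}, out.j its boundary
stage C: inputs (v4, v2, v3, v1), connectivity {out.1} {out.2} {v1.1} {v1.2} {v2.1} {v2.2} {v3.1} {v3.2, v4.1} {v4.2}, out.j its boundary


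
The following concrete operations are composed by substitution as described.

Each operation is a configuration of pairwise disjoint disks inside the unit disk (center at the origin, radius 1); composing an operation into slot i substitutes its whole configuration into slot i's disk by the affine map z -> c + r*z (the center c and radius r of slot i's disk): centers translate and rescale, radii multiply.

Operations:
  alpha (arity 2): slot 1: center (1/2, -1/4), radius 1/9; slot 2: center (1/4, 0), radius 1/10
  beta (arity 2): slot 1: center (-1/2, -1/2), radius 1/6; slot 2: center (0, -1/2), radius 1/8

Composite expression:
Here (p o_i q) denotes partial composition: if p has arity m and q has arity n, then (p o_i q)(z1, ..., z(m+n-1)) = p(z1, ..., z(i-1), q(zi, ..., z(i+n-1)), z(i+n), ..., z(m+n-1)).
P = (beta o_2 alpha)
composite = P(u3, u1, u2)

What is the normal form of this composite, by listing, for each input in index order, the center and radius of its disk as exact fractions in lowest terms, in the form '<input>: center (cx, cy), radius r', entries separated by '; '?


u1: center (1/16, -17/32), radius 1/72; u2: center (1/32, -1/2), radius 1/80; u3: center (-1/2, -1/2), radius 1/6

Nesting under beta composes maps z -> c + r*z down each u-path.
input u3: applying the 1 nested substitution gives center (-1/2, -1/2), radius 1/6
input u1: applying the 2 nested substitutions gives center (1/16, -17/32), radius 1/72
input u2: applying the 2 nested substitutions gives center (1/32, -1/2), radius 1/80


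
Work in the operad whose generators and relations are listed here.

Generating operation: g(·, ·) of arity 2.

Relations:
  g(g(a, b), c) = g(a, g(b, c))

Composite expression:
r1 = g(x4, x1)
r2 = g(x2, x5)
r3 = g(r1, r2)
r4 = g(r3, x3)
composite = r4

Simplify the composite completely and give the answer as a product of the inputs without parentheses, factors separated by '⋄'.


x4 ⋄ x1 ⋄ x2 ⋄ x5 ⋄ x3

Key point: g is associative — brackets drop, the x-order remains.
g(x4, x1) reduces to x4 ⋄ x1
g(x2, x5) reduces to x2 ⋄ x5
g(g(x4, x1), g(x2, x5)) reduces to x4 ⋄ x1 ⋄ x2 ⋄ x5
g(g(g(x4, x1), g(x2, x5)), x3) reduces to x4 ⋄ x1 ⋄ x2 ⋄ x5 ⋄ x3


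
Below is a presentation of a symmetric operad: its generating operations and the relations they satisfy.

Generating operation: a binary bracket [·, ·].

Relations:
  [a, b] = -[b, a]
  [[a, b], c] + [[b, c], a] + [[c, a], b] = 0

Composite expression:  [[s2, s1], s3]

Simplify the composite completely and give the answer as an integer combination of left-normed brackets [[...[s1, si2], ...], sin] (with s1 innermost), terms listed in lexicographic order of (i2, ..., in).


-[[s1, s2], s3]

Antisymmetry and Jacobi reduce to s1-anchored left-normed brackets.
Composite bracket: [[s2, s1], s3]
Expanding via [a, b] = ab - ba: 4 signed words (2^2 = 4).
Keep just the words that open with s1:
  the word s1s2s3 carries sign -1 and contributes -[[s1, s2], s3]


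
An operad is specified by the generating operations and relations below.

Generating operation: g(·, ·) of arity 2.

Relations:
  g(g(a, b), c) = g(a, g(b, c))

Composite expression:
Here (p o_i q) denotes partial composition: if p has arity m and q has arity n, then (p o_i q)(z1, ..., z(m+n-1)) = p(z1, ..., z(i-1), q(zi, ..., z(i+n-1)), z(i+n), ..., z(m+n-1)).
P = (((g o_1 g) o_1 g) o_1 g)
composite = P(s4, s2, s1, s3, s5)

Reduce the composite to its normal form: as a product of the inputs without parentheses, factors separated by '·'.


s4 · s2 · s1 · s3 · s5

Under associativity of g, the answer is the s's in reading order.
g(s4, s2) reduces to s4 · s2
g(g(s4, s2), s1) reduces to s4 · s2 · s1
g(g(g(s4, s2), s1), s3) reduces to s4 · s2 · s1 · s3
g(g(g(g(s4, s2), s1), s3), s5) reduces to s4 · s2 · s1 · s3 · s5


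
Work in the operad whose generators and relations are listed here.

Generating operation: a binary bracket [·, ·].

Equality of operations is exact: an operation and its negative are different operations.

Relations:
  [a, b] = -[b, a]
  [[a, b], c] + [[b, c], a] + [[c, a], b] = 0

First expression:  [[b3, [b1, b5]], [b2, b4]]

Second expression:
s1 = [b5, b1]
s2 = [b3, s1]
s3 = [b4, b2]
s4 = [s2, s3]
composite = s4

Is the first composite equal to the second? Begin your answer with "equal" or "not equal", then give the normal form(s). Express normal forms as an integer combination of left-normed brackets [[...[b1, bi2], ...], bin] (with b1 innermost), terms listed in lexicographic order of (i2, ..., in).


equal; the common form is -[[[[b1, b5], b3], b2], b4] + [[[[b1, b5], b3], b4], b2]

The first composite normalizes to -[[[[b1, b5], b3], b2], b4] + [[[[b1, b5], b3], b4], b2]
The second composite normalizes to -[[[[b1, b5], b3], b2], b4] + [[[[b1, b5], b3], b4], b2]
Both agree, so they are equal.


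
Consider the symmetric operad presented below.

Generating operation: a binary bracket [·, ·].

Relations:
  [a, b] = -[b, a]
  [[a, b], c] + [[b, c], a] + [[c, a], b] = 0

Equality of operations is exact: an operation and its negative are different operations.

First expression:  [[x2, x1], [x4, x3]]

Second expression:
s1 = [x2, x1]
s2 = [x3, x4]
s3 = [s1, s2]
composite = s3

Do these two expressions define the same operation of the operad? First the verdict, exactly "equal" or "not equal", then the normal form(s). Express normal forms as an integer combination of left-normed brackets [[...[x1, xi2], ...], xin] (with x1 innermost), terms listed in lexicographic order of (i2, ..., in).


Normal form of the first expression: [[[x1, x2], x3], x4] - [[[x1, x2], x4], x3]
Normal form of the second expression: -[[[x1, x2], x3], x4] + [[[x1, x2], x4], x3]
No match — not equal.

not equal — first [[[x1, x2], x3], x4] - [[[x1, x2], x4], x3], second -[[[x1, x2], x3], x4] + [[[x1, x2], x4], x3]


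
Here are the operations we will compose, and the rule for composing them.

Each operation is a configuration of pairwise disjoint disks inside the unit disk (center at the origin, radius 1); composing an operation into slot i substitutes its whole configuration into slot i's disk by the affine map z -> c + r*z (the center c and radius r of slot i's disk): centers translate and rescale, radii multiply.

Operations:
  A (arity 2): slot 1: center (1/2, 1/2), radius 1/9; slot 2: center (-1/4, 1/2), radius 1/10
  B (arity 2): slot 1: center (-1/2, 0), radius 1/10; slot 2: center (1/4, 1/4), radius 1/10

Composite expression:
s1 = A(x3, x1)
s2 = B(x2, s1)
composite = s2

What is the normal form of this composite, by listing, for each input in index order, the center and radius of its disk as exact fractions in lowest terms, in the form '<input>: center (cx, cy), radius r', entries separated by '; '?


Nesting under B composes maps z -> c + r*z down each x-path.
input x2: applying the 1 nested substitution gives center (-1/2, 0), radius 1/10
input x3: applying the 2 nested substitutions gives center (3/10, 3/10), radius 1/90
input x1: applying the 2 nested substitutions gives center (9/40, 3/10), radius 1/100

x1: center (9/40, 3/10), radius 1/100; x2: center (-1/2, 0), radius 1/10; x3: center (3/10, 3/10), radius 1/90


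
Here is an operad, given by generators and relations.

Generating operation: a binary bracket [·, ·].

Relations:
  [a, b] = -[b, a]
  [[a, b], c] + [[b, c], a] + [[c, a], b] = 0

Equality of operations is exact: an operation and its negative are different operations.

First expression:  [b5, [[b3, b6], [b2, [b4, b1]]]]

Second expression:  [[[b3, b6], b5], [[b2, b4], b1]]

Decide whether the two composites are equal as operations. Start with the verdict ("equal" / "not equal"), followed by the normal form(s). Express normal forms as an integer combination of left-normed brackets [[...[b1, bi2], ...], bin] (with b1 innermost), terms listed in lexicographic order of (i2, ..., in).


not equal — first [[[[[b1, b4], b2], b3], b6], b5] - [[[[[b1, b4], b2], b6], b3], b5], second [[[[[b1, b2], b4], b3], b6], b5] - [[[[[b1, b2], b4], b5], b3], b6] + [[[[[b1, b2], b4], b5], b6], b3] - [[[[[b1, b2], b4], b6], b3], b5] - [[[[[b1, b4], b2], b3], b6], b5] + [[[[[b1, b4], b2], b5], b3], b6] - [[[[[b1, b4], b2], b5], b6], b3] + [[[[[b1, b4], b2], b6], b3], b5]


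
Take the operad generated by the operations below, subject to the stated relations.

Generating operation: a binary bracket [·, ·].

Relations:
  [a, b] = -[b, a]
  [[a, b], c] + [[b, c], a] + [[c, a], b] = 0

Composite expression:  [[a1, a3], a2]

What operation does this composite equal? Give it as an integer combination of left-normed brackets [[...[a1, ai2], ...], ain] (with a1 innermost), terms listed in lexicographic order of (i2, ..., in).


[[a1, a3], a2]

Left-normed coefficients sit on the a1-initial expansion words.
Composite bracket: [[a1, a3], a2]
Expanding via [a, b] = ab - ba: 4 signed words (2^2 = 4).
Coefficients come from the a1-initial words:
  a1a3a2 appears with sign +1, giving the term +[[a1, a3], a2]


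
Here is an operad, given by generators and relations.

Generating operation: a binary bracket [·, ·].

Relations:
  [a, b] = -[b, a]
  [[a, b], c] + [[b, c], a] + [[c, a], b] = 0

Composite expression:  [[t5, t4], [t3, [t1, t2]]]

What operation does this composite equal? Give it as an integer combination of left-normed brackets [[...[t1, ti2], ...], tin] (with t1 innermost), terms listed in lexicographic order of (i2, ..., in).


-[[[[t1, t2], t3], t4], t5] + [[[[t1, t2], t3], t5], t4]


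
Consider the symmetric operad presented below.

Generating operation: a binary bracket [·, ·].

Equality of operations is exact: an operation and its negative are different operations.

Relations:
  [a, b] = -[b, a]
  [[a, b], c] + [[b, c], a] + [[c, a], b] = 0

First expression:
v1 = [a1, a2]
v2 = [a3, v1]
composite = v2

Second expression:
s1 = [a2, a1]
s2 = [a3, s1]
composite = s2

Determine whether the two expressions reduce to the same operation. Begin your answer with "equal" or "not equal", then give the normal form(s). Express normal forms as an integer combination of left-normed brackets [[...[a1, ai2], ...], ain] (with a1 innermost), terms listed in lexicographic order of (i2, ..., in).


not equal: they reduce to -[[a1, a2], a3] and [[a1, a2], a3]


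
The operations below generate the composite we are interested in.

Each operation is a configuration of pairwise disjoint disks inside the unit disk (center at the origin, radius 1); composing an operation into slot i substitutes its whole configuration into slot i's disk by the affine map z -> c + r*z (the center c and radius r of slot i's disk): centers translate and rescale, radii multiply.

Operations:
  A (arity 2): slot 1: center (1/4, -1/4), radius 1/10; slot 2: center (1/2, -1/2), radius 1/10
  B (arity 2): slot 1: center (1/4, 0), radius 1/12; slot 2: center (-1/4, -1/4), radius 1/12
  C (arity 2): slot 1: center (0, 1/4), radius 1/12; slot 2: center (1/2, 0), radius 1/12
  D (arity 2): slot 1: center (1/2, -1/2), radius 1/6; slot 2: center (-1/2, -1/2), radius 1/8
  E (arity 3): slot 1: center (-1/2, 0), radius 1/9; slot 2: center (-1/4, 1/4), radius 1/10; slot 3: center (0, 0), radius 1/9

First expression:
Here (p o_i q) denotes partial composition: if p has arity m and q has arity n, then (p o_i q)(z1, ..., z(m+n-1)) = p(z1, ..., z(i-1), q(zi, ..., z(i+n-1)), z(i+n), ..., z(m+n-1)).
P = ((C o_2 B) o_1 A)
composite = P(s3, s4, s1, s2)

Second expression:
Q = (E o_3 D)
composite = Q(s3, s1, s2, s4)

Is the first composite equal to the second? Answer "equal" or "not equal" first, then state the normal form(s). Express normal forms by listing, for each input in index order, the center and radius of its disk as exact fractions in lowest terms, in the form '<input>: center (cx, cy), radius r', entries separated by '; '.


The first composite normalizes to s1: center (25/48, 0), radius 1/144; s2: center (23/48, -1/48), radius 1/144; s3: center (1/48, 11/48), radius 1/120; s4: center (1/24, 5/24), radius 1/120
The second composite normalizes to s1: center (-1/4, 1/4), radius 1/10; s2: center (1/18, -1/18), radius 1/54; s3: center (-1/2, 0), radius 1/9; s4: center (-1/18, -1/18), radius 1/72
The forms do not match — not equal.

not equal — first s1: center (25/48, 0), radius 1/144; s2: center (23/48, -1/48), radius 1/144; s3: center (1/48, 11/48), radius 1/120; s4: center (1/24, 5/24), radius 1/120, second s1: center (-1/4, 1/4), radius 1/10; s2: center (1/18, -1/18), radius 1/54; s3: center (-1/2, 0), radius 1/9; s4: center (-1/18, -1/18), radius 1/72


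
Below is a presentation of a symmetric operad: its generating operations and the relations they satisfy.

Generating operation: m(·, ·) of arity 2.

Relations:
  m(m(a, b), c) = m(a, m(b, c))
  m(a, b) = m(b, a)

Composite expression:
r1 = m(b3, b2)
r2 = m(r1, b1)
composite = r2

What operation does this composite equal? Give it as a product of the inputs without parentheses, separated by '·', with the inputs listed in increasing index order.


b1 · b2 · b3


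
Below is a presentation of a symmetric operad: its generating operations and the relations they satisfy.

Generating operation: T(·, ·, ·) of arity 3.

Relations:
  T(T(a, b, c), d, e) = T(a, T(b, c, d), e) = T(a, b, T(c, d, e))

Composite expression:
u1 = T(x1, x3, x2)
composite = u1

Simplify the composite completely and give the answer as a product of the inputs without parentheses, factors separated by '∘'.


All parenthesizations of T agree; list the x-inputs left to right.
T(x1, x3, x2) unparenthesizes to x1 ∘ x3 ∘ x2

x1 ∘ x3 ∘ x2


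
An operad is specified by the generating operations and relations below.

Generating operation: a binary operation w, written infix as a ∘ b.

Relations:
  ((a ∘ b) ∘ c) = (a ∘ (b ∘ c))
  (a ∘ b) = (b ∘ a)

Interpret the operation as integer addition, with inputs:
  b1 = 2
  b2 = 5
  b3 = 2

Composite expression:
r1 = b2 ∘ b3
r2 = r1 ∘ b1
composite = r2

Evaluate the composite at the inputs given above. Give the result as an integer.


9

(b2 ∘ b3) = 7
((b2 ∘ b3) ∘ b1) = 9


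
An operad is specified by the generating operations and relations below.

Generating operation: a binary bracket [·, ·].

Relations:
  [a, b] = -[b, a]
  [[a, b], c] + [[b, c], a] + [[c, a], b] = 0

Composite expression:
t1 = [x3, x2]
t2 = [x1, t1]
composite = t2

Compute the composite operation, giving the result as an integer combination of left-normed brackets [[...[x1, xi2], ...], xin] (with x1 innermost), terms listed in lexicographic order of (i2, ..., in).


-[[x1, x2], x3] + [[x1, x3], x2]

Expand each bracket as ab - ba; the x1-initial words give the coefficients.
Composite bracket: [x1, [x3, x2]]
The bracket unfolds into 4 signed words via [a, b] = ab - ba (2^2 = 4).
Collect the words opening with x1:
  x1x2x3 (sign -1) contributes -[[x1, x2], x3]
  x1x3x2 (sign +1) contributes +[[x1, x3], x2]


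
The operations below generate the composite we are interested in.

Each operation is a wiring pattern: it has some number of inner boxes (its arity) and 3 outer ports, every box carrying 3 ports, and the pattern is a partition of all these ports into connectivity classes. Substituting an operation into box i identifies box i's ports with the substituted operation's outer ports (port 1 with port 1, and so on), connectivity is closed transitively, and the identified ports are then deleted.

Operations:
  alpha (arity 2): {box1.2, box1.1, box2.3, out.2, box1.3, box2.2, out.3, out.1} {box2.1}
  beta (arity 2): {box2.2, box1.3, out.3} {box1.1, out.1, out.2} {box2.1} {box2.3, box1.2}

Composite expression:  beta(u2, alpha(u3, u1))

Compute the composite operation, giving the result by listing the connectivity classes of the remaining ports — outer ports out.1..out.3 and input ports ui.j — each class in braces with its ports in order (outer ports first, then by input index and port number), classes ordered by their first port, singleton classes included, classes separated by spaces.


{out.1, out.2, u2.1} {out.3, u1.2, u1.3, u2.2, u2.3, u3.1, u3.2, u3.3} {u1.1}


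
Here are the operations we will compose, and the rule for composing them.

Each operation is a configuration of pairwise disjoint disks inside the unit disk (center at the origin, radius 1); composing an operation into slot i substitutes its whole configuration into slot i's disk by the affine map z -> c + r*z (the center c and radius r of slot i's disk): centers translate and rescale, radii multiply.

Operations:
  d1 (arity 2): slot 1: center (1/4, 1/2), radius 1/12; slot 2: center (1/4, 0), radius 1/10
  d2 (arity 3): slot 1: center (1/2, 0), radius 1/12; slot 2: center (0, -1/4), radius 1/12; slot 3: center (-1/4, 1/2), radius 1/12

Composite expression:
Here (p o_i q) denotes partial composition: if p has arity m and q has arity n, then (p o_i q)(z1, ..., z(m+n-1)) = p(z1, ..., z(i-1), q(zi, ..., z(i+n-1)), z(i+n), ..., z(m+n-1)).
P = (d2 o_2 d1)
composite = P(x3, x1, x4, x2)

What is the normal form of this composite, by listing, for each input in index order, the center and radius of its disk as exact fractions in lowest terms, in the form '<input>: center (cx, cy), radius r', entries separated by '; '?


x1: center (1/48, -5/24), radius 1/144; x2: center (-1/4, 1/2), radius 1/12; x3: center (1/2, 0), radius 1/12; x4: center (1/48, -1/4), radius 1/120

Follow each x-input down from d2: c' goes to c + r*c', radius to r*r'.
input x3: composing its 1 substitution step yields center (1/2, 0), radius 1/12
input x1: composing its 2 substitution steps yields center (1/48, -5/24), radius 1/144
input x4: composing its 2 substitution steps yields center (1/48, -1/4), radius 1/120
input x2: composing its 1 substitution step yields center (-1/4, 1/2), radius 1/12


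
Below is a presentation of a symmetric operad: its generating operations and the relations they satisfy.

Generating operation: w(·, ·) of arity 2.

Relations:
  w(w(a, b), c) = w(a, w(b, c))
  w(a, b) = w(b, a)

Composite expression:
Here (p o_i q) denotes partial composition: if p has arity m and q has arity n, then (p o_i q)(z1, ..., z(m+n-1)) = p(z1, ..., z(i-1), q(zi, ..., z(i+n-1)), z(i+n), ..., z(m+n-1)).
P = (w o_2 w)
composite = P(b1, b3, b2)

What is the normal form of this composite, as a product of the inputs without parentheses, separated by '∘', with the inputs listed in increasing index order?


b1 ∘ b2 ∘ b3


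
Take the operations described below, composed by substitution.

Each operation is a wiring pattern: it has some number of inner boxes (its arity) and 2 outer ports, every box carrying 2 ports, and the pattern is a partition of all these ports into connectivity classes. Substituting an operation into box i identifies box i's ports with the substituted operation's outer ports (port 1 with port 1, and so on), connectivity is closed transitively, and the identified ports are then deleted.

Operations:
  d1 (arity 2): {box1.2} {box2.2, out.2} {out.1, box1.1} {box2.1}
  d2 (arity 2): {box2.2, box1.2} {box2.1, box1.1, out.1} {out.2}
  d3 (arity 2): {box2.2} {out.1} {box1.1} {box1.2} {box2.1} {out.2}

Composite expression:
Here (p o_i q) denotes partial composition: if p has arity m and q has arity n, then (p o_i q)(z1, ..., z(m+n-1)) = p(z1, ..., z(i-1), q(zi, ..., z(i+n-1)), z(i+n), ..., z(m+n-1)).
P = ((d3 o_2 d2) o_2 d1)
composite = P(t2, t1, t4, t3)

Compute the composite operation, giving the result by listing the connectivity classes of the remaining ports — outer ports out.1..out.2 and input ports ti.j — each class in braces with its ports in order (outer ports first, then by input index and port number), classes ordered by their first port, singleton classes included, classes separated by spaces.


{out.1} {out.2} {t1.1, t3.1} {t1.2} {t2.1} {t2.2} {t3.2, t4.2} {t4.1}


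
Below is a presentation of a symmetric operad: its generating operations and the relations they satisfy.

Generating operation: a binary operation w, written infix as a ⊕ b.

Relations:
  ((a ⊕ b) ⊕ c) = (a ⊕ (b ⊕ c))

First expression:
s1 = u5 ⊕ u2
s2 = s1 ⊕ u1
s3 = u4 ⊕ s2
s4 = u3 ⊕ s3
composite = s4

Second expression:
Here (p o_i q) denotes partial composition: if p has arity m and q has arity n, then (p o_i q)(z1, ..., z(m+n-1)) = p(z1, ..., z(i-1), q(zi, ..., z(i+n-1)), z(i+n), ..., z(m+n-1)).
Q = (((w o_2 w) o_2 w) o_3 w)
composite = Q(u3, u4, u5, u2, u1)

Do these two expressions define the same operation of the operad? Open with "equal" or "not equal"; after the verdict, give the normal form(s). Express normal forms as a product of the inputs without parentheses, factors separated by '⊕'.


The first expression reduces to u3 ⊕ u4 ⊕ u5 ⊕ u2 ⊕ u1
The second expression reduces to u3 ⊕ u4 ⊕ u5 ⊕ u2 ⊕ u1
The normal forms match — equal.

equal: each reduces to u3 ⊕ u4 ⊕ u5 ⊕ u2 ⊕ u1


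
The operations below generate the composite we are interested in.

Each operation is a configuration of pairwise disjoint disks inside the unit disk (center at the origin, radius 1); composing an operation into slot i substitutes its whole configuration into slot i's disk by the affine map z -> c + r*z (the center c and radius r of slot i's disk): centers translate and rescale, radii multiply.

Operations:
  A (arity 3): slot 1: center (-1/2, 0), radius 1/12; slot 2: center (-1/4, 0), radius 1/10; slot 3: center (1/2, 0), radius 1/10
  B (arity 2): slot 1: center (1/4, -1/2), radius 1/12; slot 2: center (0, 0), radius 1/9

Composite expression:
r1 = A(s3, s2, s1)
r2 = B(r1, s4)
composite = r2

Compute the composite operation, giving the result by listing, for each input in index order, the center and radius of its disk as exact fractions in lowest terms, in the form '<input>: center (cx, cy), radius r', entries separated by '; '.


s1: center (7/24, -1/2), radius 1/120; s2: center (11/48, -1/2), radius 1/120; s3: center (5/24, -1/2), radius 1/144; s4: center (0, 0), radius 1/9

Only the slot chain above each s matters under B; compose those maps.
s3 passes through 2 substitutions, ending at center (5/24, -1/2), radius 1/144
s2 passes through 2 substitutions, ending at center (11/48, -1/2), radius 1/120
s1 passes through 2 substitutions, ending at center (7/24, -1/2), radius 1/120
s4 passes through 1 substitution, ending at center (0, 0), radius 1/9


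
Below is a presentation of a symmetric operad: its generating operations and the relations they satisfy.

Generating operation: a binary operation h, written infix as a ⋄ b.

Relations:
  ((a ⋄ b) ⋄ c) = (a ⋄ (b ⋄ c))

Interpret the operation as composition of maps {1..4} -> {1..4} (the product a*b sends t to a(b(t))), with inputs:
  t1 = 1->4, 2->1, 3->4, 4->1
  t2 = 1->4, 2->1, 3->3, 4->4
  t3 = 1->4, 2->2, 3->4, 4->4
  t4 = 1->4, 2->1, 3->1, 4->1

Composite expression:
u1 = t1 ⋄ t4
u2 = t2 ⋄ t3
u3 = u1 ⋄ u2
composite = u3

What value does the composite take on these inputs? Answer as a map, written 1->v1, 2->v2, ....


1->4, 2->1, 3->4, 4->4


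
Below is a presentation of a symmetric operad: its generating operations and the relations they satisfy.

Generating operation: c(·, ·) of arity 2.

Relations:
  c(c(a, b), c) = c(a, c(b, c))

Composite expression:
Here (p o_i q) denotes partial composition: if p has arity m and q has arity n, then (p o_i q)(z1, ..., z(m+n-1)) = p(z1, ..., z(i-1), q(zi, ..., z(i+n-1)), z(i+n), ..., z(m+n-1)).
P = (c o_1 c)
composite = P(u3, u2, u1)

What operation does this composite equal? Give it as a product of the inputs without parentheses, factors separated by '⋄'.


u3 ⋄ u2 ⋄ u1


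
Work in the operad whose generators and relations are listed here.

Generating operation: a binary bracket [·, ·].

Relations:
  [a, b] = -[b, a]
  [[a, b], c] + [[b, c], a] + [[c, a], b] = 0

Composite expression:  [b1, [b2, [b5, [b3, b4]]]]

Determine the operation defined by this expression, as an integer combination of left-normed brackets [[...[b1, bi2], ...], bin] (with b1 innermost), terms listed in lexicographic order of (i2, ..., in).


Expand each bracket as ab - ba; the b1-initial words give the coefficients.
Composite bracket: [b1, [b2, [b5, [b3, b4]]]]
Applying ab - ba throughout gives 16 signed words (2^4 = 16).
Only words starting with b1 matter:
  the word b1b2b3b4b5 carries sign -1 and contributes -[[[[b1, b2], b3], b4], b5]
  the word b1b2b4b3b5 carries sign +1 and contributes +[[[[b1, b2], b4], b3], b5]
  the word b1b2b5b3b4 carries sign +1 and contributes +[[[[b1, b2], b5], b3], b4]
  the word b1b2b5b4b3 carries sign -1 and contributes -[[[[b1, b2], b5], b4], b3]
  the word b1b3b4b5b2 carries sign +1 and contributes +[[[[b1, b3], b4], b5], b2]
  the word b1b4b3b5b2 carries sign -1 and contributes -[[[[b1, b4], b3], b5], b2]
  the word b1b5b3b4b2 carries sign -1 and contributes -[[[[b1, b5], b3], b4], b2]
  the word b1b5b4b3b2 carries sign +1 and contributes +[[[[b1, b5], b4], b3], b2]

-[[[[b1, b2], b3], b4], b5] + [[[[b1, b2], b4], b3], b5] + [[[[b1, b2], b5], b3], b4] - [[[[b1, b2], b5], b4], b3] + [[[[b1, b3], b4], b5], b2] - [[[[b1, b4], b3], b5], b2] - [[[[b1, b5], b3], b4], b2] + [[[[b1, b5], b4], b3], b2]


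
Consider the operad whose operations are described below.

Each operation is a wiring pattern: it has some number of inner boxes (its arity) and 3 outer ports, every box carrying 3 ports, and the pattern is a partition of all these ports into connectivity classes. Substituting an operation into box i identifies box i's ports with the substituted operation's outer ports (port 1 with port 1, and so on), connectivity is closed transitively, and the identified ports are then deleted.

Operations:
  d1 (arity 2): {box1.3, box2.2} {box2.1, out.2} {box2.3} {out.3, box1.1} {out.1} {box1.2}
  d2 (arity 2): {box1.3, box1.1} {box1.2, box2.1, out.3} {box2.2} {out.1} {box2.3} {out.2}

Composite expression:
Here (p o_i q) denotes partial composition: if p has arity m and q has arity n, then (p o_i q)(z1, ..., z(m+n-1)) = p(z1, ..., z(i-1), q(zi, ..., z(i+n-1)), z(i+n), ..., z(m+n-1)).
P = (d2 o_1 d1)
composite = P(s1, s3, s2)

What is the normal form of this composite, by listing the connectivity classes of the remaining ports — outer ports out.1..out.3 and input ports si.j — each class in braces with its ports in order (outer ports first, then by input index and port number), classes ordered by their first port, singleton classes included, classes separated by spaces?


After gluing at d2, chains via deleted ports link the s-ports.
after d1, the pattern on (s1, s3) reads {out.1} {out.2, s3.1} {out.3, s1.1} {s1.2} {s1.3, s3.2} {s3.3} (out.j = its outer ports)
after d2, the pattern on (s1, s3, s2) reads {out.1} {out.2} {out.3, s2.1, s3.1} {s1.1} {s1.2} {s1.3, s3.2} {s2.2} {s2.3} {s3.3} (out.j = its outer ports)

{out.1} {out.2} {out.3, s2.1, s3.1} {s1.1} {s1.2} {s1.3, s3.2} {s2.2} {s2.3} {s3.3}
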